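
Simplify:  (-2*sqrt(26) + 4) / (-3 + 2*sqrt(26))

Multiply numerator and denominator by -2*sqrt(26) - 3.
Denominator becomes -95; numerator becomes -2*sqrt(26) + 92.

(-92 + 2*sqrt(26))/95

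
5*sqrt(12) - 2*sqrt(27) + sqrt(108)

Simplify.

10*sqrt(3)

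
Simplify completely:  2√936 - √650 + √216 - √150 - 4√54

-11*√6 + 7*√26

2√936 = 12*√26; √650 = 5*√26; √216 = 6*√6; √150 = 5*√6; 4√54 = 12*√6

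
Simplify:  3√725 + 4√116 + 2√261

3√725 = 15*√29; 4√116 = 8*√29; 2√261 = 6*√29
Combine: (15 + 8 + 6)·√29 = 29*√29

29*√29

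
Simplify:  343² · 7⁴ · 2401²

343² = 7^6; 7⁴ = 7^4; 2401² = 7^8
Combine exponents: 7^18

7^18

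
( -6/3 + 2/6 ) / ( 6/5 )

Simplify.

Numerator: -6/3 + 2/6 = -5/3
Denominator: 6/5 = 6/5
Divide: (-5/3) · (5/6) = -25/18

-25/18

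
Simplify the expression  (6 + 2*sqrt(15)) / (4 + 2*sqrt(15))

(sqrt(15) + 9)/11

Multiply numerator and denominator by -2*sqrt(15) + 4.
Denominator becomes -44; numerator becomes -36 - 4*sqrt(15).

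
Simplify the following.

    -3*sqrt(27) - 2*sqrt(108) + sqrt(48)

-17*sqrt(3)

3*sqrt(27) = 9*sqrt(3); 2*sqrt(108) = 12*sqrt(3); sqrt(48) = 4*sqrt(3)
Combine: (-9 - 12 + 4)·sqrt(3) = -17*sqrt(3)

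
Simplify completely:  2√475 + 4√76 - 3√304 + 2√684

2√475 = 10*√19; 4√76 = 8*√19; 3√304 = 12*√19; 2√684 = 12*√19
Combine: (10 + 8 - 12 + 12)·√19 = 18*√19

18*√19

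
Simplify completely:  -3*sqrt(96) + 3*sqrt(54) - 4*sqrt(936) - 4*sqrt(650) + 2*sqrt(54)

3*sqrt(96) = 12*sqrt(6); 3*sqrt(54) = 9*sqrt(6); 4*sqrt(936) = 24*sqrt(26); 4*sqrt(650) = 20*sqrt(26); 2*sqrt(54) = 6*sqrt(6)

-44*sqrt(26) + 3*sqrt(6)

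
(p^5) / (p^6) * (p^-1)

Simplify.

p^(-2)

Quotient: (p^-1)
Multiply by (p^-1): add exponents.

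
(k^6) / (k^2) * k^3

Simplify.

Quotient: k^4
Multiply by k^3: add exponents.

k^7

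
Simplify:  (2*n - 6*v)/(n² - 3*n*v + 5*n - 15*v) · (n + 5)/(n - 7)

2/(n - 7)

Factor: 2*n - 6*v = 2·(n - 3*v);  n² - 3*n*v + 5*n - 15*v = (n + 5)·(n - 3*v)
Cancel the common factors (n + 5), (n - 3*v).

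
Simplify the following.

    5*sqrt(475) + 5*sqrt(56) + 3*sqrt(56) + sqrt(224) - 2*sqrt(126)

14*sqrt(14) + 25*sqrt(19)

5*sqrt(475) = 25*sqrt(19); 5*sqrt(56) = 10*sqrt(14); 3*sqrt(56) = 6*sqrt(14); sqrt(224) = 4*sqrt(14); 2*sqrt(126) = 6*sqrt(14)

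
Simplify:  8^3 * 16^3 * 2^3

8^3 = 2^9; 16^3 = 2^12; 2^3 = 2^3
Combine exponents: 2^24

2^24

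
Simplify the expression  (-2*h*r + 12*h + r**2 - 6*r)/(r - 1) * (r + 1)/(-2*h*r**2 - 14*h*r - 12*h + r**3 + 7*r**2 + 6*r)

Factor: -2*h*r + 12*h + r**2 - 6*r = (r - 6)*(-2*h + r);  -2*h*r**2 - 14*h*r - 12*h + r**3 + 7*r**2 + 6*r = (r + 6)*(-2*h + r)*(r + 1)
Cancel the common factors (r + 1), (-2*h + r).

(r - 6)/(r**2 + 5*r - 6)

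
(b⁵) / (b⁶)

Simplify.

1/b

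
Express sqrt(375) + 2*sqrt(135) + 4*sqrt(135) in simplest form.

sqrt(375) = 5*sqrt(15); 2*sqrt(135) = 6*sqrt(15); 4*sqrt(135) = 12*sqrt(15)
Combine: (5 + 6 + 12)·sqrt(15) = 23*sqrt(15)

23*sqrt(15)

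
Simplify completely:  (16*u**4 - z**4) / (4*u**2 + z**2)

4*u**2 - z**2

Difference of fourth powers: factor out (4*u**2 + z**2).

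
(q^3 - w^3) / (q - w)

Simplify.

q^2 + q*w + w^2

Apply the difference-of-cubes factorisation and cancel (q - w).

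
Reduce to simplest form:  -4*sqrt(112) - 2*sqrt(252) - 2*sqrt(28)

4*sqrt(112) = 16*sqrt(7); 2*sqrt(252) = 12*sqrt(7); 2*sqrt(28) = 4*sqrt(7)
Combine: (-16 - 12 - 4)·sqrt(7) = -32*sqrt(7)

-32*sqrt(7)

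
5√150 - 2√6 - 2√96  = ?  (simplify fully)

5√150 = 25*√6; 2√6 = 2*√6; 2√96 = 8*√6
Combine: (25 - 2 - 8)·√6 = 15*√6

15*√6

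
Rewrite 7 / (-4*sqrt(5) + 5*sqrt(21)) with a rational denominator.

Multiply numerator and denominator by 4*sqrt(5) + 5*sqrt(21).
Denominator becomes 445; numerator becomes 28*sqrt(5) + 35*sqrt(21).

(28*sqrt(5) + 35*sqrt(21))/445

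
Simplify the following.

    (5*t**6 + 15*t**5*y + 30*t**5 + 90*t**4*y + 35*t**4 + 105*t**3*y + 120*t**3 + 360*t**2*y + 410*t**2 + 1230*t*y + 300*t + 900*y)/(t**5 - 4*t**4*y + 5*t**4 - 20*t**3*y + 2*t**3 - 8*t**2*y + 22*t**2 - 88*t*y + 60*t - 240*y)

(-5*t**2 - 15*t*y - 5*t - 15*y)/(-t + 4*y)

Factor: 5*t**6 + 15*t**5*y + 30*t**5 + 90*t**4*y + 35*t**4 + 105*t**3*y + 120*t**3 + 360*t**2*y + 410*t**2 + 1230*t*y + 300*t + 900*y = 5*(t**2 - 2*t + 6)*(t + 2)*(t + 1)*(t + 5)*(t + 3*y);  t**5 - 4*t**4*y + 5*t**4 - 20*t**3*y + 2*t**3 - 8*t**2*y + 22*t**2 - 88*t*y + 60*t - 240*y = (t + 2)*(t**2 - 2*t + 6)*(t - 4*y)*(t + 5)
Cancel the common factors (t**2 - 2*t + 6), (t + 2), (t + 5).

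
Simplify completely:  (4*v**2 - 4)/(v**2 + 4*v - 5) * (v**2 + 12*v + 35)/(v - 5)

Factor: 4*v**2 - 4 = 4*(v - 1)*(v + 1);  v**2 + 4*v - 5 = (v - 1)*(v + 5);  v**2 + 12*v + 35 = (v + 5)*(v + 7)
Cancel the common factors (v - 1), (v + 5).

(4*v**2 + 32*v + 28)/(v - 5)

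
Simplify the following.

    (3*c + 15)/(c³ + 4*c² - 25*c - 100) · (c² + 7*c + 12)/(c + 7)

(3*c + 9)/(c² + 2*c - 35)

Factor: 3*c + 15 = 3·(c + 5);  c³ + 4*c² - 25*c - 100 = (c + 4)·(c + 5)·(c - 5);  c² + 7*c + 12 = (c + 3)·(c + 4)
Cancel the common factors (c + 5), (c + 4).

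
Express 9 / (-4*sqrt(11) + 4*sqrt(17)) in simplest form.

Multiply numerator and denominator by 4*sqrt(11) + 4*sqrt(17).
Denominator becomes 96; numerator becomes 36*sqrt(11) + 36*sqrt(17).

(3*sqrt(11) + 3*sqrt(17))/8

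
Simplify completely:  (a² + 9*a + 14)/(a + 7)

a + 2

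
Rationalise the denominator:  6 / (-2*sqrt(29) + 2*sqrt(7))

(-3*sqrt(29) - 3*sqrt(7))/22

Multiply numerator and denominator by 2*sqrt(7) + 2*sqrt(29).
Denominator becomes -88; numerator becomes 12*sqrt(7) + 12*sqrt(29).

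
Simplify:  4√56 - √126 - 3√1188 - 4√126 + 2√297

-12*√33 - 7*√14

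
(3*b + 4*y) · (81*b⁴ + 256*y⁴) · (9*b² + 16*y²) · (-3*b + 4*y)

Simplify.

-6561*b⁸ + 65536*y⁸

((4*y)+(3*b))((4*y)-(3*b)) = -9*b² + 16*y²; continue pairing.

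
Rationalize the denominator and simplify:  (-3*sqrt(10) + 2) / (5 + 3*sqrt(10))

(-100 + 21*sqrt(10))/65

Multiply numerator and denominator by -3*sqrt(10) + 5.
Denominator becomes -65; numerator becomes -21*sqrt(10) + 100.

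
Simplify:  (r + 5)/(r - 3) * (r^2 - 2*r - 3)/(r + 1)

Factor: r^2 - 2*r - 3 = (r + 1)*(r - 3)
Cancel the common factors (r - 3), (r + 1).

r + 5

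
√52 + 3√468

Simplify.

20*√13

√52 = 2*√13; 3√468 = 18*√13
Combine: (2 + 18)·√13 = 20*√13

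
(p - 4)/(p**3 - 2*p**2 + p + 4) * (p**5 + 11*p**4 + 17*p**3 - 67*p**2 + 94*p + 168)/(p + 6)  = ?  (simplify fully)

p**2 + 3*p - 28

Factor: p**3 - 2*p**2 + p + 4 = (p**2 - 3*p + 4)*(p + 1);  p**5 + 11*p**4 + 17*p**3 - 67*p**2 + 94*p + 168 = (p + 6)*(p + 7)*(p + 1)*(p**2 - 3*p + 4)
Cancel the common factors (p**2 - 3*p + 4), (p + 6), (p + 1).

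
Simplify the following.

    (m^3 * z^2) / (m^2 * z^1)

m*z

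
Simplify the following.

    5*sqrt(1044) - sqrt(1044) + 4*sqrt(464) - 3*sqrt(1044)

22*sqrt(29)

5*sqrt(1044) = 30*sqrt(29); sqrt(1044) = 6*sqrt(29); 4*sqrt(464) = 16*sqrt(29); 3*sqrt(1044) = 18*sqrt(29)
Combine: (30 - 6 + 16 - 18)·sqrt(29) = 22*sqrt(29)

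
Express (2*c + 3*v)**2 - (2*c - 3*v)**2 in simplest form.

24*c*v

Binomially expand both and collect terms in (2*c), (3*v).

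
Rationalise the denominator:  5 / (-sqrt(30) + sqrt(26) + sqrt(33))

Group as (sqrt(26) + sqrt(33)) - sqrt(30); multiply by (sqrt(26) + sqrt(33)) + sqrt(30), then rationalise the remaining surd.

(-145*sqrt(30) + 115*sqrt(33) + 185*sqrt(26) + 60*sqrt(715))/2591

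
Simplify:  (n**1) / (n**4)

Quotient: (n**-3)

n**(-3)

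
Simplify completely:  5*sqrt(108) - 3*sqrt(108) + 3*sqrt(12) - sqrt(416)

5*sqrt(108) = 30*sqrt(3); 3*sqrt(108) = 18*sqrt(3); 3*sqrt(12) = 6*sqrt(3); sqrt(416) = 4*sqrt(26)

-4*sqrt(26) + 18*sqrt(3)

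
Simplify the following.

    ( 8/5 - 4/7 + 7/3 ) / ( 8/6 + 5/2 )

Numerator: 8/5 - 4/7 + 7/3 = 353/105
Denominator: 8/6 + 5/2 = 23/6
Divide: (353/105) · (6/23) = 706/805

706/805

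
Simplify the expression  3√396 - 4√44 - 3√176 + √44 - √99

-3*√11

3√396 = 18*√11; 4√44 = 8*√11; 3√176 = 12*√11; √44 = 2*√11; √99 = 3*√11
Combine: (18 - 8 - 12 + 2 - 3)·√11 = -3*√11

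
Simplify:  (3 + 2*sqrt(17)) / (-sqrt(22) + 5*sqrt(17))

Multiply numerator and denominator by sqrt(22) + 5*sqrt(17).
Denominator becomes 403; numerator becomes 3*sqrt(22) + 2*sqrt(374) + 15*sqrt(17) + 170.

(3*sqrt(22) + 2*sqrt(374) + 15*sqrt(17) + 170)/403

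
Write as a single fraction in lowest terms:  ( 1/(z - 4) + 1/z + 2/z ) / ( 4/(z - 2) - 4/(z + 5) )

(z^3 - 19*z + 30)/(7*z^2 - 28*z)

Numerator: 1/(z - 4) + 1/z + 2/z = (4*z - 12)/(z^2 - 4*z)
Denominator: 4/(z - 2) - 4/(z + 5) = 28/(z^2 + 3*z - 10)
Divide: ((4*z - 12)/(z^2 - 4*z)) · (z^2/28 + 3*z/28 - 5/14) = (z^3 - 19*z + 30)/(7*z^2 - 28*z)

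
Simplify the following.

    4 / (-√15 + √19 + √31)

(-140*√15 + 12*√31 + 108*√19 + 8*√8835)/1131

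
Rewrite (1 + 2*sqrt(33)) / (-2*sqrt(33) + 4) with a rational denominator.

Multiply numerator and denominator by 4 + 2*sqrt(33).
Denominator becomes -116; numerator becomes 10*sqrt(33) + 136.

(-68 - 5*sqrt(33))/58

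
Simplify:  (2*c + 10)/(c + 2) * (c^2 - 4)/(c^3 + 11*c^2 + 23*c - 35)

(2*c - 4)/(c^2 + 6*c - 7)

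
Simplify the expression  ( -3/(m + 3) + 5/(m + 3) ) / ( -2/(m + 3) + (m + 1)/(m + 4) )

Numerator: -3/(m + 3) + 5/(m + 3) = 2/(m + 3)
Denominator: -2/(m + 3) + (m + 1)/(m + 4) = (m² + 2*m - 5)/(m² + 7*m + 12)
Divide: (2/(m + 3)) · ((m² + 7*m + 12)/(m² + 2*m - 5)) = (2*m + 8)/(m² + 2*m - 5)

(2*m + 8)/(m² + 2*m - 5)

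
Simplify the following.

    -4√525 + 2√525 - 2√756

-22*√21

4√525 = 20*√21; 2√525 = 10*√21; 2√756 = 12*√21
Combine: (-20 + 10 - 12)·√21 = -22*√21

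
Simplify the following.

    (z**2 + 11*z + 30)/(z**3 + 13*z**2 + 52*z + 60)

Factor: z**2 + 11*z + 30 = (z + 5)*(z + 6);  z**3 + 13*z**2 + 52*z + 60 = (z + 2)*(z + 5)*(z + 6)
Cancel the common factors (z + 5), (z + 6).

1/(z + 2)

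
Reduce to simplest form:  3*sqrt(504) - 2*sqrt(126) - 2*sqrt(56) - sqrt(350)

3*sqrt(504) = 18*sqrt(14); 2*sqrt(126) = 6*sqrt(14); 2*sqrt(56) = 4*sqrt(14); sqrt(350) = 5*sqrt(14)
Combine: (18 - 6 - 4 - 5)·sqrt(14) = 3*sqrt(14)

3*sqrt(14)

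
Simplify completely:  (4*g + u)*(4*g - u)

16*g^2 - u^2

(4*g)^2 - (u)^2 = 16*g^2 - u^2.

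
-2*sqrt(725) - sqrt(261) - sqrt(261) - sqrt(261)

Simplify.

2*sqrt(725) = 10*sqrt(29); sqrt(261) = 3*sqrt(29); sqrt(261) = 3*sqrt(29); sqrt(261) = 3*sqrt(29)
Combine: (-10 - 3 - 3 - 3)·sqrt(29) = -19*sqrt(29)

-19*sqrt(29)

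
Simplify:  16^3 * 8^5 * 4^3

2^33

16^3 = 2^12; 8^5 = 2^15; 4^3 = 2^6
Combine exponents: 2^33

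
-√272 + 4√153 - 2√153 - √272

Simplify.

-2*√17

√272 = 4*√17; 4√153 = 12*√17; 2√153 = 6*√17; √272 = 4*√17
Combine: (-4 + 12 - 6 - 4)·√17 = -2*√17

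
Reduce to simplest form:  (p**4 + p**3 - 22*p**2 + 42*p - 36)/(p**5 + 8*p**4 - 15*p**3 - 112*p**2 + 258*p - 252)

1/(p + 7)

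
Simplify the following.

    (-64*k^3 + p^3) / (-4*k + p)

Factor as (a-b)(a^2+ab+b^2) with a=p, b=(4*k).

16*k^2 + 4*k*p + p^2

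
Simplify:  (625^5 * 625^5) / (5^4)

5^36

625^5 = 5^20; 625^5 = 5^20; 5^4 = 5^4
Combine exponents: 5^36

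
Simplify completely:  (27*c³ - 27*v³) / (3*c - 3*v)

9*c² + 9*c*v + 9*v²

Apply the difference-of-cubes factorisation and cancel (3*c - 3*v).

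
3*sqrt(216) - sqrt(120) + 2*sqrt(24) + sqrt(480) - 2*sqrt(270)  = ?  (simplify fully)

3*sqrt(216) = 18*sqrt(6); sqrt(120) = 2*sqrt(30); 2*sqrt(24) = 4*sqrt(6); sqrt(480) = 4*sqrt(30); 2*sqrt(270) = 6*sqrt(30)

-4*sqrt(30) + 22*sqrt(6)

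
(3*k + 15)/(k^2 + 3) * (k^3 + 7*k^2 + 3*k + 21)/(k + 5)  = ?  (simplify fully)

3*k + 21

Factor: 3*k + 15 = 3*(k + 5);  k^3 + 7*k^2 + 3*k + 21 = (k + 7)*(k^2 + 3)
Cancel the common factors (k^2 + 3), (k + 5).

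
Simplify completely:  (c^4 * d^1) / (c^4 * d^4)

d^(-3)

Quotient: (d^-3)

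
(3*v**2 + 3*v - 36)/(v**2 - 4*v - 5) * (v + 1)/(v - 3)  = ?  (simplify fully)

(3*v + 12)/(v - 5)

Factor: 3*v**2 + 3*v - 36 = 3*(v + 4)*(v - 3);  v**2 - 4*v - 5 = (v - 5)*(v + 1)
Cancel the common factors (v + 1), (v - 3).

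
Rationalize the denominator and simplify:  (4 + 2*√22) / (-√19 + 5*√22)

(4*√19 + 2*√418 + 20*√22 + 220)/531

Multiply numerator and denominator by √19 + 5*√22.
Denominator becomes 531; numerator becomes 4*√19 + 2*√418 + 20*√22 + 220.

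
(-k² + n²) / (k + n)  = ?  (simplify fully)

Factor n^2 - k^2 and cancel (k + n).

-k + n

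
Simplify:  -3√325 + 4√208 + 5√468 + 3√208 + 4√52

51*√13

3√325 = 15*√13; 4√208 = 16*√13; 5√468 = 30*√13; 3√208 = 12*√13; 4√52 = 8*√13
Combine: (-15 + 16 + 30 + 12 + 8)·√13 = 51*√13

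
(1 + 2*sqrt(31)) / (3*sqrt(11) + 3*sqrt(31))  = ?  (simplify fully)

(-2*sqrt(341) - sqrt(11) + sqrt(31) + 62)/60

Multiply numerator and denominator by -3*sqrt(11) + 3*sqrt(31).
Denominator becomes 180; numerator becomes -6*sqrt(341) - 3*sqrt(11) + 3*sqrt(31) + 186.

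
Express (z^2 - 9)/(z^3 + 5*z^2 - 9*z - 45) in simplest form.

Factor: z^2 - 9 = (z - 3)*(z + 3);  z^3 + 5*z^2 - 9*z - 45 = (z - 3)*(z + 5)*(z + 3)
Cancel the common factors (z + 3), (z - 3).

1/(z + 5)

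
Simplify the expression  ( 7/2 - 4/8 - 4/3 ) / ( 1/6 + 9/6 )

1

Numerator: 7/2 - 4/8 - 4/3 = 5/3
Denominator: 1/6 + 9/6 = 5/3
Divide: (5/3) · (3/5) = 1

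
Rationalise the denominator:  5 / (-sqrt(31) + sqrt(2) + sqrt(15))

Group as (sqrt(2) + sqrt(15)) - sqrt(31); multiply by (sqrt(2) + sqrt(15)) + sqrt(31), then rationalise the remaining surd.

(-35*sqrt(31) - 45*sqrt(15) - 110*sqrt(2) - 5*sqrt(930))/38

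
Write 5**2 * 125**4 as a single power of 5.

5**2 = 5**2; 125**4 = 5**12
Combine exponents: 5**14

5**14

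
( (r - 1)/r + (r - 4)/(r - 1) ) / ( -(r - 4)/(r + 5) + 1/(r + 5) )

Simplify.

(-2*r^3 - 4*r^2 + 29*r - 5)/(r^3 - 6*r^2 + 5*r)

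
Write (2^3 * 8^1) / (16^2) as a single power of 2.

2^(-2)

2^3 = 2^3; 8^1 = 2^3; 16^2 = 2^8
Combine exponents: 2^(-2)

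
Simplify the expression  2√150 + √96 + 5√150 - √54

36*√6

2√150 = 10*√6; √96 = 4*√6; 5√150 = 25*√6; √54 = 3*√6
Combine: (10 + 4 + 25 - 3)·√6 = 36*√6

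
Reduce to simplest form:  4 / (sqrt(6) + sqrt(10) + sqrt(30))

Group as (sqrt(10) + sqrt(30)) + sqrt(6); multiply by (sqrt(10) + sqrt(30)) - sqrt(6), then rationalise the remaining surd.

(-60*sqrt(2) - 14*sqrt(30) + 26*sqrt(10) + 34*sqrt(6))/11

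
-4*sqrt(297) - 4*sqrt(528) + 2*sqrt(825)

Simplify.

-18*sqrt(33)

4*sqrt(297) = 12*sqrt(33); 4*sqrt(528) = 16*sqrt(33); 2*sqrt(825) = 10*sqrt(33)
Combine: (-12 - 16 + 10)·sqrt(33) = -18*sqrt(33)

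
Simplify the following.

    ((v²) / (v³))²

v^(-2)

Inside the bracket: (v^-1)
Raise to the power 2: (v^-2)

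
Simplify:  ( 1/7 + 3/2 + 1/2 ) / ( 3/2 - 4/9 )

270/133

Numerator: 1/7 + 3/2 + 1/2 = 15/7
Denominator: 3/2 - 4/9 = 19/18
Divide: (15/7) · (18/19) = 270/133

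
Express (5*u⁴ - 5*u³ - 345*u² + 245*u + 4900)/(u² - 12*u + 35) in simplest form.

5*u² + 55*u + 140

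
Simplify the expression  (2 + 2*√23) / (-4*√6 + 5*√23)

(8*√6 + 10*√23 + 8*√138 + 230)/479

Multiply numerator and denominator by 4*√6 + 5*√23.
Denominator becomes 479; numerator becomes 8*√6 + 10*√23 + 8*√138 + 230.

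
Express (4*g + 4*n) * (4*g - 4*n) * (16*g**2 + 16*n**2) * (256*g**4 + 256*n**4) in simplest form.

Telescope via difference of squares: ((4*g)+(4*n))((4*g)-(4*n)) = 16*g**2 - 16*n**2, then repeat with the next factor.

65536*g**8 - 65536*n**8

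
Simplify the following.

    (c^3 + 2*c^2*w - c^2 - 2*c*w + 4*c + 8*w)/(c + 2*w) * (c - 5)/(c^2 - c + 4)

Factor: c^3 + 2*c^2*w - c^2 - 2*c*w + 4*c + 8*w = (c^2 - c + 4)*(c + 2*w)
Cancel the common factors (c^2 - c + 4), (c + 2*w).

c - 5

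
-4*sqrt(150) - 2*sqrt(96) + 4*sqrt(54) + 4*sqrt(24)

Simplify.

-8*sqrt(6)

4*sqrt(150) = 20*sqrt(6); 2*sqrt(96) = 8*sqrt(6); 4*sqrt(54) = 12*sqrt(6); 4*sqrt(24) = 8*sqrt(6)
Combine: (-20 - 8 + 12 + 8)·sqrt(6) = -8*sqrt(6)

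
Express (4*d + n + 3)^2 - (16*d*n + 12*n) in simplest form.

(4*d - n + 3)^2

Expand the square and combine the (16*d*n + 12*n) term.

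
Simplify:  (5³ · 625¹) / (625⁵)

5^(-13)

5³ = 5^3; 625¹ = 5^4; 625⁵ = 5^20
Combine exponents: 5^(-13)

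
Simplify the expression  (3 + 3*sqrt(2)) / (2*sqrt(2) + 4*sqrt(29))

Multiply numerator and denominator by -4*sqrt(29) + 2*sqrt(2).
Denominator becomes -456; numerator becomes -12*sqrt(58) - 12*sqrt(29) + 6*sqrt(2) + 12.

(-2 - sqrt(2) + 2*sqrt(29) + 2*sqrt(58))/76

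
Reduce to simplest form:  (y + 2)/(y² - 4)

Factor: y² - 4 = (y - 2)·(y + 2)
Cancel the common factor (y + 2).

1/(y - 2)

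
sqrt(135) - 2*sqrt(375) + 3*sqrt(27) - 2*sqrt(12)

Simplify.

-7*sqrt(15) + 5*sqrt(3)

sqrt(135) = 3*sqrt(15); 2*sqrt(375) = 10*sqrt(15); 3*sqrt(27) = 9*sqrt(3); 2*sqrt(12) = 4*sqrt(3)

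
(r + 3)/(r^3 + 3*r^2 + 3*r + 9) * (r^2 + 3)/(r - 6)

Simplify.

Factor: r^3 + 3*r^2 + 3*r + 9 = (r + 3)*(r^2 + 3)
Cancel the common factors (r^2 + 3), (r + 3).

1/(r - 6)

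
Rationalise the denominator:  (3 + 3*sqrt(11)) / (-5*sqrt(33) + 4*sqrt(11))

(-165*sqrt(3) - 132 - 15*sqrt(33) - 12*sqrt(11))/649

Multiply numerator and denominator by 4*sqrt(11) + 5*sqrt(33).
Denominator becomes -649; numerator becomes 12*sqrt(11) + 15*sqrt(33) + 132 + 165*sqrt(3).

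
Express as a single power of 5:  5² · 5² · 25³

5^10

5² = 5^2; 5² = 5^2; 25³ = 5^6
Combine exponents: 5^10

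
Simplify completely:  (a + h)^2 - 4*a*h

After expansion: a^2 - 2*a*h + h^2 — a perfect-square trinomial.

(a - h)^2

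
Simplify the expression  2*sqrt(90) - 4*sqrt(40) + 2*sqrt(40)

2*sqrt(90) = 6*sqrt(10); 4*sqrt(40) = 8*sqrt(10); 2*sqrt(40) = 4*sqrt(10)
Combine: (6 - 8 + 4)·sqrt(10) = 2*sqrt(10)

2*sqrt(10)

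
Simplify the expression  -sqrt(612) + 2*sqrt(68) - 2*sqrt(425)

-12*sqrt(17)

sqrt(612) = 6*sqrt(17); 2*sqrt(68) = 4*sqrt(17); 2*sqrt(425) = 10*sqrt(17)
Combine: (-6 + 4 - 10)·sqrt(17) = -12*sqrt(17)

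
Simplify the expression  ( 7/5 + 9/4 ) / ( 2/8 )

Numerator: 7/5 + 9/4 = 73/20
Denominator: 2/8 = 1/4
Divide: (73/20) · (4) = 73/5

73/5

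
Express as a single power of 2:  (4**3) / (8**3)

2**(-3)

4**3 = 2**6; 8**3 = 2**9
Combine exponents: 2**(-3)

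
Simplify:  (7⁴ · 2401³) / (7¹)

7⁴ = 7^4; 2401³ = 7^12; 7¹ = 7^1
Combine exponents: 7^15

7^15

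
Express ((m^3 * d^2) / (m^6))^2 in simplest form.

Inside the bracket: (m^-3) * d^2
Raise to the power 2: (m^-6) * d^4

d^4/m^6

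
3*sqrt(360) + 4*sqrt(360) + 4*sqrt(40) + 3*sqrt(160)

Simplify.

3*sqrt(360) = 18*sqrt(10); 4*sqrt(360) = 24*sqrt(10); 4*sqrt(40) = 8*sqrt(10); 3*sqrt(160) = 12*sqrt(10)

62*sqrt(10)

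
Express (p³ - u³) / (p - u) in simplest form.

p² + p*u + u²

Apply the difference-of-cubes factorisation and cancel (p - u).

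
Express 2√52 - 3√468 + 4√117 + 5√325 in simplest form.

2√52 = 4*√13; 3√468 = 18*√13; 4√117 = 12*√13; 5√325 = 25*√13
Combine: (4 - 18 + 12 + 25)·√13 = 23*√13

23*√13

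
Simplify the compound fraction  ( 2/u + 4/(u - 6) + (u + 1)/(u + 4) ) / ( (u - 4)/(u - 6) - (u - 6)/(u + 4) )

Numerator: 2/u + 4/(u - 6) + (u + 1)/(u + 4) = (u^3 + u^2 + 6*u - 48)/(u^3 - 2*u^2 - 24*u)
Denominator: (u - 4)/(u - 6) - (u - 6)/(u + 4) = (12*u - 52)/(u^2 - 2*u - 24)
Divide: ((u^3 + u^2 + 6*u - 48)/(u^3 - 2*u^2 - 24*u)) · ((u^2 - 2*u - 24)/(12*u - 52)) = (u^3 + u^2 + 6*u - 48)/(12*u^2 - 52*u)

(u^3 + u^2 + 6*u - 48)/(12*u^2 - 52*u)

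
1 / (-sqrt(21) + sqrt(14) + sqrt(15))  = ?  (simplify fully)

(-4*sqrt(21) + 10*sqrt(15) + 11*sqrt(14) + 21*sqrt(10))/388

Group as (sqrt(14) + sqrt(15)) - sqrt(21); multiply by (sqrt(14) + sqrt(15)) + sqrt(21), then rationalise the remaining surd.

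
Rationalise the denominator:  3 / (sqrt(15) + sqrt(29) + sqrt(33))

(-18*sqrt(1595) + 33*sqrt(33) + 57*sqrt(29) + 141*sqrt(15))/1619

Group as (sqrt(15) + sqrt(29)) + sqrt(33); multiply by (sqrt(15) + sqrt(29)) - sqrt(33), then rationalise the remaining surd.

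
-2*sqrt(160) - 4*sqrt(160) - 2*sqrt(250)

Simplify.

-34*sqrt(10)

2*sqrt(160) = 8*sqrt(10); 4*sqrt(160) = 16*sqrt(10); 2*sqrt(250) = 10*sqrt(10)
Combine: (-8 - 16 - 10)·sqrt(10) = -34*sqrt(10)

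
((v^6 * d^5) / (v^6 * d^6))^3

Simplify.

Inside the bracket: (d^-1)
Raise to the power 3: (d^-3)

d^(-3)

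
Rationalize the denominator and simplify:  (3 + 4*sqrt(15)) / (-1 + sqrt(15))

Multiply numerator and denominator by -sqrt(15) - 1.
Denominator becomes -14; numerator becomes -63 - 7*sqrt(15).

(sqrt(15) + 9)/2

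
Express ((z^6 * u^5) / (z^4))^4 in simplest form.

Inside the bracket: z^2 * u^5
Raise to the power 4: z^8 * u^20

u^20*z^8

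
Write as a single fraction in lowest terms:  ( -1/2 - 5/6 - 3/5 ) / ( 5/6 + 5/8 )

Numerator: -1/2 - 5/6 - 3/5 = -29/15
Denominator: 5/6 + 5/8 = 35/24
Divide: (-29/15) · (24/35) = -232/175

-232/175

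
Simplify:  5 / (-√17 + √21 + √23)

(-135*√17 + 75*√23 + 95*√21 + 10*√8211)/1203

Group as (√21 + √23) - √17; multiply by (√21 + √23) + √17, then rationalise the remaining surd.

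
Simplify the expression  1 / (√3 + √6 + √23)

Group as (√3 + √23) + √6; multiply by (√3 + √23) - √6, then rationalise the remaining surd.

(-10*√6 - 13*√3 + 3*√46 + 7*√23)/62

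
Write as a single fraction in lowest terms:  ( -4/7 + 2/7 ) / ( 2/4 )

-4/7

Numerator: -4/7 + 2/7 = -2/7
Denominator: 2/4 = 1/2
Divide: (-2/7) · (2) = -4/7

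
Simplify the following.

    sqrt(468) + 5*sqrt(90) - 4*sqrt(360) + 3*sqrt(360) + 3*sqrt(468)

sqrt(468) = 6*sqrt(13); 5*sqrt(90) = 15*sqrt(10); 4*sqrt(360) = 24*sqrt(10); 3*sqrt(360) = 18*sqrt(10); 3*sqrt(468) = 18*sqrt(13)

9*sqrt(10) + 24*sqrt(13)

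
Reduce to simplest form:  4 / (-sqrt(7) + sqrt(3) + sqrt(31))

(-140*sqrt(3) - 8*sqrt(651) + 108*sqrt(7) + 84*sqrt(31))/357

Group as (sqrt(3) + sqrt(31)) - sqrt(7); multiply by (sqrt(3) + sqrt(31)) + sqrt(7), then rationalise the remaining surd.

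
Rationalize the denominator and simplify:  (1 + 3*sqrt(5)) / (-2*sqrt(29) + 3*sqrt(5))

(-6*sqrt(145) - 45 - 2*sqrt(29) - 3*sqrt(5))/71

Multiply numerator and denominator by 3*sqrt(5) + 2*sqrt(29).
Denominator becomes -71; numerator becomes 3*sqrt(5) + 2*sqrt(29) + 45 + 6*sqrt(145).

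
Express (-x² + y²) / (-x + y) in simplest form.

Difference of squares: factor out (-x + y).

x + y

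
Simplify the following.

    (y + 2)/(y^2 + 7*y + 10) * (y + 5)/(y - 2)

1/(y - 2)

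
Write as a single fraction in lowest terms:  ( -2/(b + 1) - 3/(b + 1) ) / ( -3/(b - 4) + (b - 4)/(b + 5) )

Numerator: -2/(b + 1) - 3/(b + 1) = -5/(b + 1)
Denominator: -3/(b - 4) + (b - 4)/(b + 5) = (b^2 - 11*b + 1)/(b^2 + b - 20)
Divide: (-5/(b + 1)) · ((b^2 + b - 20)/(b^2 - 11*b + 1)) = (-5*b^2 - 5*b + 100)/(b^3 - 10*b^2 - 10*b + 1)

(-5*b^2 - 5*b + 100)/(b^3 - 10*b^2 - 10*b + 1)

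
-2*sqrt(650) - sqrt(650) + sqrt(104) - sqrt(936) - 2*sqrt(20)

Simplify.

-19*sqrt(26) - 4*sqrt(5)

2*sqrt(650) = 10*sqrt(26); sqrt(650) = 5*sqrt(26); sqrt(104) = 2*sqrt(26); sqrt(936) = 6*sqrt(26); 2*sqrt(20) = 4*sqrt(5)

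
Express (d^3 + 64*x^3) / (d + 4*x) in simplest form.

d^2 - 4*d*x + 16*x^2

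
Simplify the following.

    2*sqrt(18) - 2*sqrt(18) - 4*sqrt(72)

-24*sqrt(2)

2*sqrt(18) = 6*sqrt(2); 2*sqrt(18) = 6*sqrt(2); 4*sqrt(72) = 24*sqrt(2)
Combine: (6 - 6 - 24)·sqrt(2) = -24*sqrt(2)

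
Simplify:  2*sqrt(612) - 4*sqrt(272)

-4*sqrt(17)

2*sqrt(612) = 12*sqrt(17); 4*sqrt(272) = 16*sqrt(17)
Combine: (12 - 16)·sqrt(17) = -4*sqrt(17)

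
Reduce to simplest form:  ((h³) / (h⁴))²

Inside the bracket: (h^-1)
Raise to the power 2: (h^-2)

h^(-2)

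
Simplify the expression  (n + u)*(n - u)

n^2 - u^2

Difference of squares with P = n, Q = u.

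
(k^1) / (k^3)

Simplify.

k^(-2)

Quotient: (k^-2)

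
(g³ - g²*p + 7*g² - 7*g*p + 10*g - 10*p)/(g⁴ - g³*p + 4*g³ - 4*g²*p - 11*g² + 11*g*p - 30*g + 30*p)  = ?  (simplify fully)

1/(g - 3)

Factor: g³ - g²*p + 7*g² - 7*g*p + 10*g - 10*p = (g + 5)·(g + 2)·(g - p);  g⁴ - g³*p + 4*g³ - 4*g²*p - 11*g² + 11*g*p - 30*g + 30*p = (g + 5)·(g + 2)·(g - 3)·(g - p)
Cancel the common factors (g + 2), (g + 5), (g - p).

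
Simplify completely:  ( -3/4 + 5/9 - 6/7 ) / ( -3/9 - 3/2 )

Numerator: -3/4 + 5/9 - 6/7 = -265/252
Denominator: -3/9 - 3/2 = -11/6
Divide: (-265/252) · (-6/11) = 265/462

265/462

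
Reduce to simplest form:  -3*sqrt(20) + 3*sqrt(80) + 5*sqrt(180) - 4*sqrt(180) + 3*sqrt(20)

18*sqrt(5)

3*sqrt(20) = 6*sqrt(5); 3*sqrt(80) = 12*sqrt(5); 5*sqrt(180) = 30*sqrt(5); 4*sqrt(180) = 24*sqrt(5); 3*sqrt(20) = 6*sqrt(5)
Combine: (-6 + 12 + 30 - 24 + 6)·sqrt(5) = 18*sqrt(5)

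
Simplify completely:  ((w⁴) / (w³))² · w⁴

w⁶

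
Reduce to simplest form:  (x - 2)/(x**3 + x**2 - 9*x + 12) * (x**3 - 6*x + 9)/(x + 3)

(x - 2)/(x + 4)

Factor: x**3 + x**2 - 9*x + 12 = (x + 4)*(x**2 - 3*x + 3);  x**3 - 6*x + 9 = (x + 3)*(x**2 - 3*x + 3)
Cancel the common factors (x**2 - 3*x + 3), (x + 3).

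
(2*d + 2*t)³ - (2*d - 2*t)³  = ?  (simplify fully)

16*t*(3*d² + t²)

Binomially expand both and collect terms in (2*d), (2*t).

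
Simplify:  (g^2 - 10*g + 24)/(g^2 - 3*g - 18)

(g - 4)/(g + 3)

Factor: g^2 - 10*g + 24 = (g - 4)*(g - 6);  g^2 - 3*g - 18 = (g - 6)*(g + 3)
Cancel the common factor (g - 6).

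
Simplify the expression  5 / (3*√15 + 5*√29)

Multiply numerator and denominator by -5*√29 + 3*√15.
Denominator becomes -590; numerator becomes -25*√29 + 15*√15.

(-3*√15 + 5*√29)/118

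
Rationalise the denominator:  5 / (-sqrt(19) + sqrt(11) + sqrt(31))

Group as (sqrt(11) + sqrt(31)) - sqrt(19); multiply by (sqrt(11) + sqrt(31)) + sqrt(19), then rationalise the remaining surd.

(-23*sqrt(19) - sqrt(31) + 39*sqrt(11) + 2*sqrt(6479))/167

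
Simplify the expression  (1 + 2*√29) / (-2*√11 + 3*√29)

(2*√11 + 3*√29 + 4*√319 + 174)/217

Multiply numerator and denominator by 2*√11 + 3*√29.
Denominator becomes 217; numerator becomes 2*√11 + 3*√29 + 4*√319 + 174.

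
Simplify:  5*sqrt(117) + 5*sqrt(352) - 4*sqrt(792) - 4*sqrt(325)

-4*sqrt(22) - 5*sqrt(13)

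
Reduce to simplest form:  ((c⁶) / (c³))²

c⁶

Inside the bracket: c³
Raise to the power 2: c⁶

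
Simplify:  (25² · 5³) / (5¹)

25² = 5^4; 5³ = 5^3; 5¹ = 5^1
Combine exponents: 5^6

5^6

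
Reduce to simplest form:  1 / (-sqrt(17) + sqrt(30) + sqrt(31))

(-22*sqrt(17) + 8*sqrt(31) + 9*sqrt(30) + sqrt(15810))/892

Group as (sqrt(30) + sqrt(31)) - sqrt(17); multiply by (sqrt(30) + sqrt(31)) + sqrt(17), then rationalise the remaining surd.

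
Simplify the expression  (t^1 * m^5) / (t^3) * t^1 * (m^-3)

m^2/t

Quotient: (t^-2) * m^5
Multiply by t^1 * (m^-3): add exponents.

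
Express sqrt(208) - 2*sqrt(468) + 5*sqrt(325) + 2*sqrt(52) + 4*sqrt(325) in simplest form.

41*sqrt(13)

sqrt(208) = 4*sqrt(13); 2*sqrt(468) = 12*sqrt(13); 5*sqrt(325) = 25*sqrt(13); 2*sqrt(52) = 4*sqrt(13); 4*sqrt(325) = 20*sqrt(13)
Combine: (4 - 12 + 25 + 4 + 20)·sqrt(13) = 41*sqrt(13)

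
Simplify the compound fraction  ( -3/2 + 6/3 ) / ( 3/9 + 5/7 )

21/44

Numerator: -3/2 + 6/3 = 1/2
Denominator: 3/9 + 5/7 = 22/21
Divide: (1/2) · (21/22) = 21/44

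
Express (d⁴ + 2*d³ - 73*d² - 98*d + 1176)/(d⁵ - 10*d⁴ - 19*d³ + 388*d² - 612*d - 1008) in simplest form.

(d + 7)/(d² - 5*d - 6)

Factor: d⁴ + 2*d³ - 73*d² - 98*d + 1176 = (d - 4)·(d + 6)·(d + 7)·(d - 7);  d⁵ - 10*d⁴ - 19*d³ + 388*d² - 612*d - 1008 = (d - 6)·(d - 4)·(d + 6)·(d + 1)·(d - 7)
Cancel the common factors (d + 6), (d - 4), (d - 7).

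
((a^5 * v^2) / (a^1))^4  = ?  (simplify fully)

Inside the bracket: a^4 * v^2
Raise to the power 4: a^16 * v^8

a^16*v^8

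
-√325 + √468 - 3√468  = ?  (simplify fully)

-17*√13

√325 = 5*√13; √468 = 6*√13; 3√468 = 18*√13
Combine: (-5 + 6 - 18)·√13 = -17*√13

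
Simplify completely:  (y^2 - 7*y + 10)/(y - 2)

y - 5

Factor: y^2 - 7*y + 10 = (y - 5)*(y - 2)
Cancel the common factor (y - 2).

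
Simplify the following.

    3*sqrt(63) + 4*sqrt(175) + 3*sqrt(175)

44*sqrt(7)

3*sqrt(63) = 9*sqrt(7); 4*sqrt(175) = 20*sqrt(7); 3*sqrt(175) = 15*sqrt(7)
Combine: (9 + 20 + 15)·sqrt(7) = 44*sqrt(7)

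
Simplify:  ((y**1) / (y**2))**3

y**(-3)

Inside the bracket: (y**-1)
Raise to the power 3: (y**-3)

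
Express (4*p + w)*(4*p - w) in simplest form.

16*p^2 - w^2

Difference of squares with P = 4*p, Q = w.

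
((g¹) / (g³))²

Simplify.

g^(-4)

Inside the bracket: (g^-2)
Raise to the power 2: (g^-4)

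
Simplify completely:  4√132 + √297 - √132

4√132 = 8*√33; √297 = 3*√33; √132 = 2*√33
Combine: (8 + 3 - 2)·√33 = 9*√33

9*√33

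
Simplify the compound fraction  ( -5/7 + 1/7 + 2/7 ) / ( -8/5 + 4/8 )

20/77

Numerator: -5/7 + 1/7 + 2/7 = -2/7
Denominator: -8/5 + 4/8 = -11/10
Divide: (-2/7) · (-10/11) = 20/77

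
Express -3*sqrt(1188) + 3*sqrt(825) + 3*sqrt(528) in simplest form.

3*sqrt(1188) = 18*sqrt(33); 3*sqrt(825) = 15*sqrt(33); 3*sqrt(528) = 12*sqrt(33)
Combine: (-18 + 15 + 12)·sqrt(33) = 9*sqrt(33)

9*sqrt(33)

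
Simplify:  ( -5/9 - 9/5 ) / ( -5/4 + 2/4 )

424/135

Numerator: -5/9 - 9/5 = -106/45
Denominator: -5/4 + 2/4 = -3/4
Divide: (-106/45) · (-4/3) = 424/135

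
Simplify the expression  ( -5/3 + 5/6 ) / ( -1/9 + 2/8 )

Numerator: -5/3 + 5/6 = -5/6
Denominator: -1/9 + 2/8 = 5/36
Divide: (-5/6) · (36/5) = -6

-6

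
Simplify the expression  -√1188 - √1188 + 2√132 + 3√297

√33

√1188 = 6*√33; √1188 = 6*√33; 2√132 = 4*√33; 3√297 = 9*√33
Combine: (-6 - 6 + 4 + 9)·√33 = √33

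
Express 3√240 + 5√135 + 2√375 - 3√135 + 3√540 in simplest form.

46*√15

3√240 = 12*√15; 5√135 = 15*√15; 2√375 = 10*√15; 3√135 = 9*√15; 3√540 = 18*√15
Combine: (12 + 15 + 10 - 9 + 18)·√15 = 46*√15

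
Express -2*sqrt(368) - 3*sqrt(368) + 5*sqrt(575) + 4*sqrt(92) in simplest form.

2*sqrt(368) = 8*sqrt(23); 3*sqrt(368) = 12*sqrt(23); 5*sqrt(575) = 25*sqrt(23); 4*sqrt(92) = 8*sqrt(23)
Combine: (-8 - 12 + 25 + 8)·sqrt(23) = 13*sqrt(23)

13*sqrt(23)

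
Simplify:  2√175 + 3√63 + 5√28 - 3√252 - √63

8*√7

2√175 = 10*√7; 3√63 = 9*√7; 5√28 = 10*√7; 3√252 = 18*√7; √63 = 3*√7
Combine: (10 + 9 + 10 - 18 - 3)·√7 = 8*√7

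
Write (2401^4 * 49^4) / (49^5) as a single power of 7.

7^14

2401^4 = 7^16; 49^4 = 7^8; 49^5 = 7^10
Combine exponents: 7^14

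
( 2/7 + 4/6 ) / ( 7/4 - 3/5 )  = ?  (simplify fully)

400/483

Numerator: 2/7 + 4/6 = 20/21
Denominator: 7/4 - 3/5 = 23/20
Divide: (20/21) · (20/23) = 400/483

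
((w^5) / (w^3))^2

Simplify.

w^4

Inside the bracket: w^2
Raise to the power 2: w^4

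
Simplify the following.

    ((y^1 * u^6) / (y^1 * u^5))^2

u^2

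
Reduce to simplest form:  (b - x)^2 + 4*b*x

Expanding gives b^2 + 2*b*x + x^2, a perfect square.

(b + x)^2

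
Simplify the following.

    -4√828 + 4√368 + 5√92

4√828 = 24*√23; 4√368 = 16*√23; 5√92 = 10*√23
Combine: (-24 + 16 + 10)·√23 = 2*√23

2*√23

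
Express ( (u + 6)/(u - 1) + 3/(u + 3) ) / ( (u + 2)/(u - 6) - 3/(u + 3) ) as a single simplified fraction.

Numerator: (u + 6)/(u - 1) + 3/(u + 3) = (u² + 12*u + 15)/(u² + 2*u - 3)
Denominator: (u + 2)/(u - 6) - 3/(u + 3) = (u² + 2*u + 24)/(u² - 3*u - 18)
Divide: ((u² + 12*u + 15)/(u² + 2*u - 3)) · ((u² - 3*u - 18)/(u² + 2*u + 24)) = (u³ + 6*u² - 57*u - 90)/(u³ + u² + 22*u - 24)

(u³ + 6*u² - 57*u - 90)/(u³ + u² + 22*u - 24)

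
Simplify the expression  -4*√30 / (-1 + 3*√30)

Multiply numerator and denominator by -3*√30 - 1.
Denominator becomes -269; numerator becomes 4*√30 + 360.

(-360 - 4*√30)/269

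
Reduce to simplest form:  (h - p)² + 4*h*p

(h + p)²

After expansion: h² + 2*h*p + p² — a perfect-square trinomial.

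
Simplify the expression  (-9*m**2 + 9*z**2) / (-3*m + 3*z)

3*m + 3*z

Factor (3*z)**2 - (3*m)**2 and cancel (-3*m + 3*z).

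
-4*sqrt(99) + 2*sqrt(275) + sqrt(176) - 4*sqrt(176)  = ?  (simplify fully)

4*sqrt(99) = 12*sqrt(11); 2*sqrt(275) = 10*sqrt(11); sqrt(176) = 4*sqrt(11); 4*sqrt(176) = 16*sqrt(11)
Combine: (-12 + 10 + 4 - 16)·sqrt(11) = -14*sqrt(11)

-14*sqrt(11)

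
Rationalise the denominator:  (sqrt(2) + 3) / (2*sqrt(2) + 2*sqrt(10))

(-3*sqrt(2) - 2 + 2*sqrt(5) + 3*sqrt(10))/16

Multiply numerator and denominator by -2*sqrt(10) + 2*sqrt(2).
Denominator becomes -32; numerator becomes -6*sqrt(10) - 4*sqrt(5) + 4 + 6*sqrt(2).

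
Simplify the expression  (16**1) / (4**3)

2**(-2)

16**1 = 2**4; 4**3 = 2**6
Combine exponents: 2**(-2)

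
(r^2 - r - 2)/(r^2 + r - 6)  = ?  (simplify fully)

(r + 1)/(r + 3)

Factor: r^2 - r - 2 = (r + 1)*(r - 2);  r^2 + r - 6 = (r - 2)*(r + 3)
Cancel the common factor (r - 2).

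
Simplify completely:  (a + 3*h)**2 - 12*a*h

(a - 3*h)**2

Expanding gives a**2 - 6*a*h + 9*h**2, a perfect square.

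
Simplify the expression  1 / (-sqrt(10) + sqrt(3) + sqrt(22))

Group as (sqrt(3) + sqrt(22)) - sqrt(10); multiply by (sqrt(3) + sqrt(22)) + sqrt(10), then rationalise the remaining surd.

(-15*sqrt(10) - 9*sqrt(22) + 29*sqrt(3) + 4*sqrt(165))/39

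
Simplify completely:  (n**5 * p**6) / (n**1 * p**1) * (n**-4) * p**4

p**9

Quotient: n**4 * p**5
Multiply by (n**-4) * p**4: add exponents.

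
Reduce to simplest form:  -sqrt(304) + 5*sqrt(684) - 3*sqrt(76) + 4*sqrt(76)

28*sqrt(19)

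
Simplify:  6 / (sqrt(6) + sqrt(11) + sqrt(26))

Group as (sqrt(6) + sqrt(26)) + sqrt(11); multiply by (sqrt(6) + sqrt(26)) - sqrt(11), then rationalise the remaining surd.

(-8*sqrt(429) - 18*sqrt(26) + 42*sqrt(11) + 62*sqrt(6))/61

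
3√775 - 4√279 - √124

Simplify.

√31

3√775 = 15*√31; 4√279 = 12*√31; √124 = 2*√31
Combine: (15 - 12 - 2)·√31 = √31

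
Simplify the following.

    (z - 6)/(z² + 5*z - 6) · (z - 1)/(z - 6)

Factor: z² + 5*z - 6 = (z + 6)·(z - 1)
Cancel the common factors (z - 6), (z - 1).

1/(z + 6)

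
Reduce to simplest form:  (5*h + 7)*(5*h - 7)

Difference of squares with P = 5*h, Q = 7.

25*h^2 - 49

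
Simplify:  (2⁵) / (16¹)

2^1

2⁵ = 2^5; 16¹ = 2^4
Combine exponents: 2^1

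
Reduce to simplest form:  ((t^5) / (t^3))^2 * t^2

Inside the bracket: t^2
Raise to the power 2: t^4
Multiply by t^2: add exponents.

t^6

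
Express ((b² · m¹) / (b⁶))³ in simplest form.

Inside the bracket: (b^-4) · m¹
Raise to the power 3: (b^-12) · m³

m³/b^12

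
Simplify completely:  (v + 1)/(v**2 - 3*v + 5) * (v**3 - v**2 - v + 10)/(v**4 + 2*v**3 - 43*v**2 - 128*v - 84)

Factor: v**3 - v**2 - v + 10 = (v**2 - 3*v + 5)*(v + 2);  v**4 + 2*v**3 - 43*v**2 - 128*v - 84 = (v + 1)*(v + 6)*(v - 7)*(v + 2)
Cancel the common factors (v**2 - 3*v + 5), (v + 2), (v + 1).

1/(v**2 - v - 42)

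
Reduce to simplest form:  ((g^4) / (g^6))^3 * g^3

g^(-3)

Inside the bracket: (g^-2)
Raise to the power 3: (g^-6)
Multiply by g^3: add exponents.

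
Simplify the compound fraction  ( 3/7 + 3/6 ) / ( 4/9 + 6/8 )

Numerator: 3/7 + 3/6 = 13/14
Denominator: 4/9 + 6/8 = 43/36
Divide: (13/14) · (36/43) = 234/301

234/301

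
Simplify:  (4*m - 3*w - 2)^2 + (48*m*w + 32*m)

(4*m + 3*w + 2)^2

Expand the square and combine the (48*m*w + 32*m) term.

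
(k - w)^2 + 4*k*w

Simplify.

(k + w)^2

Expanding gives k^2 + 2*k*w + w^2, a perfect square.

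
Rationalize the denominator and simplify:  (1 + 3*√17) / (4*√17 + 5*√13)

(-204 - 4*√17 + 5*√13 + 15*√221)/53

Multiply numerator and denominator by -5*√13 + 4*√17.
Denominator becomes -53; numerator becomes -15*√221 - 5*√13 + 4*√17 + 204.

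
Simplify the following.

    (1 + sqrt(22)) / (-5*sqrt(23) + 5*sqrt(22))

Multiply numerator and denominator by 5*sqrt(22) + 5*sqrt(23).
Denominator becomes -25; numerator becomes 5*sqrt(22) + 5*sqrt(23) + 110 + 5*sqrt(506).

(-sqrt(506) - 22 - sqrt(23) - sqrt(22))/5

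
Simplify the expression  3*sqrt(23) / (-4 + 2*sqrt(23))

Multiply numerator and denominator by -2*sqrt(23) - 4.
Denominator becomes -76; numerator becomes -138 - 12*sqrt(23).

(6*sqrt(23) + 69)/38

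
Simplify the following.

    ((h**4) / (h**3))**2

Inside the bracket: h**1
Raise to the power 2: h**2

h**2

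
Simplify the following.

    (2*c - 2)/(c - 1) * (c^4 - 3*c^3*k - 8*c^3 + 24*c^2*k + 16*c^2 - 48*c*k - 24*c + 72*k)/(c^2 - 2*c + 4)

2*c^2 - 6*c*k - 12*c + 36*k

Factor: 2*c - 2 = 2*(c - 1);  c^4 - 3*c^3*k - 8*c^3 + 24*c^2*k + 16*c^2 - 48*c*k - 24*c + 72*k = (c^2 - 2*c + 4)*(c - 6)*(c - 3*k)
Cancel the common factors (c^2 - 2*c + 4), (c - 1).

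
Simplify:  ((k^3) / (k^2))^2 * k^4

k^6

Inside the bracket: k^1
Raise to the power 2: k^2
Multiply by k^4: add exponents.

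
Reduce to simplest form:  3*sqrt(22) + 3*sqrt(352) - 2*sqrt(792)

3*sqrt(22) = 3*sqrt(22); 3*sqrt(352) = 12*sqrt(22); 2*sqrt(792) = 12*sqrt(22)
Combine: (3 + 12 - 12)·sqrt(22) = 3*sqrt(22)

3*sqrt(22)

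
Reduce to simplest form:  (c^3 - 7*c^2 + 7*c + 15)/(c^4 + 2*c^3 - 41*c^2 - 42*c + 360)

Factor: c^3 - 7*c^2 + 7*c + 15 = (c - 5)*(c - 3)*(c + 1);  c^4 + 2*c^3 - 41*c^2 - 42*c + 360 = (c + 4)*(c - 5)*(c - 3)*(c + 6)
Cancel the common factors (c - 3), (c - 5).

(c + 1)/(c^2 + 10*c + 24)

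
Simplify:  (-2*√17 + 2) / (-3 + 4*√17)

(-130 + 2*√17)/263

Multiply numerator and denominator by -4*√17 - 3.
Denominator becomes -263; numerator becomes -2*√17 + 130.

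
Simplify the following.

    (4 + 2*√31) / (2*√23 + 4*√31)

Multiply numerator and denominator by -2*√23 + 4*√31.
Denominator becomes 404; numerator becomes -4*√713 - 8*√23 + 16*√31 + 248.

(-√713 - 2*√23 + 4*√31 + 62)/101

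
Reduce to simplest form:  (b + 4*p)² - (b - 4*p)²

16*b*p

Write as f(b,(4*p)) - f(b,-(4*p)) and expand.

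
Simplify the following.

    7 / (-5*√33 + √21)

(-35*√33 - 7*√21)/804

Multiply numerator and denominator by √21 + 5*√33.
Denominator becomes -804; numerator becomes 7*√21 + 35*√33.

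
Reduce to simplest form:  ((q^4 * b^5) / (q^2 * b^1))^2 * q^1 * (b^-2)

Inside the bracket: q^2 * b^4
Raise to the power 2: q^4 * b^8
Multiply by q^1 * (b^-2): add exponents.

b^6*q^5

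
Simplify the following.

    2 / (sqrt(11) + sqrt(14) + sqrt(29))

(-sqrt(4466) - 2*sqrt(29) + 13*sqrt(14) + 16*sqrt(11))/150

Group as (sqrt(14) + sqrt(29)) + sqrt(11); multiply by (sqrt(14) + sqrt(29)) - sqrt(11), then rationalise the remaining surd.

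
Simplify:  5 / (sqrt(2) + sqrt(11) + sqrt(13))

Group as (sqrt(2) + sqrt(11)) + sqrt(13); multiply by (sqrt(2) + sqrt(11)) - sqrt(13), then rationalise the remaining surd.

(-5*sqrt(286) + 10*sqrt(11) + 55*sqrt(2))/44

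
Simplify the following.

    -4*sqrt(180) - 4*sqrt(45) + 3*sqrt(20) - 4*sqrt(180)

4*sqrt(180) = 24*sqrt(5); 4*sqrt(45) = 12*sqrt(5); 3*sqrt(20) = 6*sqrt(5); 4*sqrt(180) = 24*sqrt(5)
Combine: (-24 - 12 + 6 - 24)·sqrt(5) = -54*sqrt(5)

-54*sqrt(5)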